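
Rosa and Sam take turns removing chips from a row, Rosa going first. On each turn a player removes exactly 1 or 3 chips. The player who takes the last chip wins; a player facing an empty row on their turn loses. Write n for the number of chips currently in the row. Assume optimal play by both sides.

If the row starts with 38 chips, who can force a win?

Label each position W (a win for the player to move) or L (a loss). A position with no legal move is L; any other position is W exactly when some move reaches an L, and L when every move reaches a W.
n=0: no move → L
n=1: can move to 0, which is L ⇒ W
n=2: the only move is to 1(W), a W ⇒ L
n=3: can move to 2, which is L ⇒ W
n=4: moves to 3(W), 1(W); every one is W ⇒ L
n=5: can move to 4, which is L ⇒ W
n=6: moves to 5(W), 3(W); every one is W ⇒ L
n=7: can move to 6, which is L ⇒ W
n=8: moves to 7(W), 5(W); every one is W ⇒ L
n=9: can move to 8, which is L ⇒ W
n=10: moves to 9(W), 7(W); every one is W ⇒ L
n=11: can move to 10, which is L ⇒ W
n=12: moves to 11(W), 9(W); every one is W ⇒ L
n=13: can move to 12, which is L ⇒ W
n=14: moves to 13(W), 11(W); every one is W ⇒ L
n=15: can move to 14, which is L ⇒ W
n=16: moves to 15(W), 13(W); every one is W ⇒ L
n=17: can move to 16, which is L ⇒ W
n=18: moves to 17(W), 15(W); every one is W ⇒ L
n=19: can move to 18, which is L ⇒ W
n=20: moves to 19(W), 17(W); every one is W ⇒ L
n=21: can move to 20, which is L ⇒ W
n=22: moves to 21(W), 19(W); every one is W ⇒ L
n=23: can move to 22, which is L ⇒ W
n=24: moves to 23(W), 21(W); every one is W ⇒ L
n=25: can move to 24, which is L ⇒ W
n=26: moves to 25(W), 23(W); every one is W ⇒ L
n=27: can move to 26, which is L ⇒ W
n=28: moves to 27(W), 25(W); every one is W ⇒ L
n=29: can move to 28, which is L ⇒ W
n=30: moves to 29(W), 27(W); every one is W ⇒ L
n=31: can move to 30, which is L ⇒ W
n=32: moves to 31(W), 29(W); every one is W ⇒ L
n=33: can move to 32, which is L ⇒ W
n=34: moves to 33(W), 31(W); every one is W ⇒ L
n=35: can move to 34, which is L ⇒ W
n=36: moves to 35(W), 33(W); every one is W ⇒ L
n=37: can move to 36, which is L ⇒ W
n=38: moves to 37(W), 35(W); every one is W ⇒ L
Every move from 38 reaches a W position, so the mover loses.

Sam wins.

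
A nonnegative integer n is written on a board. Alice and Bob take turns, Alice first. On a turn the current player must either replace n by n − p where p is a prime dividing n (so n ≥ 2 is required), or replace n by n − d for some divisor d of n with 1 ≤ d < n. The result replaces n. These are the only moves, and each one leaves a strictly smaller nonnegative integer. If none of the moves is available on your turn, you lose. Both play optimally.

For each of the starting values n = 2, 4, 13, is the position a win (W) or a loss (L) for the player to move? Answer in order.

2: W, 4: L, 13: W

Use the standard recursion: the mover loses at a terminal position; elsewhere, the mover wins exactly when some move hands the opponent an L position.
n=0: no move → L
n=1: no move → L
n=2: reaches L-position 0 → W
n=3: reaches L-position 0 → W
n=4: only reaches 2(W), 3(W), all W → L
n=5: reaches L-position 0 → W
n=6: reaches L-position 4 → W
n=7: reaches L-position 0 → W
n=8: reaches L-position 4 → W
n=9: only reaches 6(W), 8(W), all W → L
n=10: reaches L-position 9 → W
n=11: reaches L-position 0 → W
n=12: reaches L-position 9 → W
n=13: reaches L-position 0 → W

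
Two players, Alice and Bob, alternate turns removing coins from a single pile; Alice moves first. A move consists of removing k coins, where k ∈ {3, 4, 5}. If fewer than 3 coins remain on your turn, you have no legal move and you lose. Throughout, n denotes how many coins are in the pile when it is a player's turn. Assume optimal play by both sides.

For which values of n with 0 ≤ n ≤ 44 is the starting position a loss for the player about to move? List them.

0, 1, 2, 8, 9, 10, 16, 17, 18, 24, 25, 26, 32, 33, 34, 40, 41, 42

Label each position W (a win for the player to move) or L (a loss). A position with no legal move is L; any other position is W exactly when some move reaches an L, and L when every move reaches a W.
n=0: no move → L
n=1: no move → L
n=2: no move → L
n=3: →0(L), so W
n=4: →1(L), so W
n=5: →2(L), so W
n=6: →2(L), so W
n=7: →2(L), so W
n=8: →5(W), 4(W), 3(W) — all W, so L
n=9: →6(W), 5(W), 4(W) — all W, so L
n=10: →7(W), 6(W), 5(W) — all W, so L
n=11: →8(L), so W
n=12: →9(L), so W
n=13: →10(L), so W
n=14: →10(L), so W
n=15: →10(L), so W
n=16: →13(W), 12(W), 11(W) — all W, so L
n=17: →14(W), 13(W), 12(W) — all W, so L
n=18: →15(W), 14(W), 13(W) — all W, so L
n=19: →16(L), so W
n=20: →17(L), so W
n=21: →18(L), so W
n=22: →18(L), so W
n=23: →18(L), so W
n=24: →21(W), 20(W), 19(W) — all W, so L
n=25: →22(W), 21(W), 20(W) — all W, so L
n=26: →23(W), 22(W), 21(W) — all W, so L
n=27: →24(L), so W
n=28: →25(L), so W
n=29: →26(L), so W
n=30: →26(L), so W
n=31: →26(L), so W
n=32: →29(W), 28(W), 27(W) — all W, so L
n=33: →30(W), 29(W), 28(W) — all W, so L
n=34: →31(W), 30(W), 29(W) — all W, so L
n=35: →32(L), so W
n=36: →33(L), so W
n=37: →34(L), so W
n=38: →34(L), so W
n=39: →34(L), so W
n=40: →37(W), 36(W), 35(W) — all W, so L
n=41: →38(W), 37(W), 36(W) — all W, so L
n=42: →39(W), 38(W), 37(W) — all W, so L
n=43: →40(L), so W
n=44: →41(L), so W
The losing starting values of n are exactly the entries labelled L in this table (18 of them).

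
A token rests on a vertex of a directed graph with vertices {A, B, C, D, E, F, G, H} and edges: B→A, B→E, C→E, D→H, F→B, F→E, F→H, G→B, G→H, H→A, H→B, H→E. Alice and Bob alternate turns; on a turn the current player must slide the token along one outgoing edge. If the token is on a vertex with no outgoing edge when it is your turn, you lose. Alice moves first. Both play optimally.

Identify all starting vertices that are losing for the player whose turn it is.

Build the W/L table. Terminal = L. A non-terminal position is W if it has a move to some L; otherwise it is L.
Every edge goes from a vertex to one that appears earlier in the order E, A, B, H, C, F, G, D, so processing vertices in that order labels each vertex after all of its successors.
E: no outgoing edge → L
A: no outgoing edge → L
B: reaches L-position A → W
H: reaches L-position A → W
C: reaches L-position E → W
F: reaches L-position E → W
G: only reaches H(W), B(W), all W → L
D: only reaches H(W), which is W → L
Reading off the rows marked L gives the requested list; there are 4 such vertices.

A, D, E, G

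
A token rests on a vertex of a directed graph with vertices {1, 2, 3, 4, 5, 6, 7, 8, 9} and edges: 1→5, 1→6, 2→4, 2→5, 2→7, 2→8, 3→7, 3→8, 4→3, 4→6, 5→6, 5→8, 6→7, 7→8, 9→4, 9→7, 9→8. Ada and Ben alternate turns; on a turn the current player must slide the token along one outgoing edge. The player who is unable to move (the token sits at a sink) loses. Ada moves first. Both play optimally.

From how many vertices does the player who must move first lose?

Label each position W (a win for the player to move) or L (a loss). A position with no legal move is L; any other position is W exactly when some move reaches an L, and L when every move reaches a W.
Every edge goes from a vertex to one that appears earlier in the order 8, 7, 6, 5, 3, 4, 1, 9, 2, so processing vertices in that order labels each vertex after all of its successors.
8: no outgoing edge → L
7: →8(L), so W
6: →7(W) only, which is W, so L
5: →6(L), so W
3: →8(L), so W
4: →6(L), so W
1: →6(L), so W
9: →8(L), so W
2: →8(L), so W
The L vertices are 6, 8; that is 2 in all.

2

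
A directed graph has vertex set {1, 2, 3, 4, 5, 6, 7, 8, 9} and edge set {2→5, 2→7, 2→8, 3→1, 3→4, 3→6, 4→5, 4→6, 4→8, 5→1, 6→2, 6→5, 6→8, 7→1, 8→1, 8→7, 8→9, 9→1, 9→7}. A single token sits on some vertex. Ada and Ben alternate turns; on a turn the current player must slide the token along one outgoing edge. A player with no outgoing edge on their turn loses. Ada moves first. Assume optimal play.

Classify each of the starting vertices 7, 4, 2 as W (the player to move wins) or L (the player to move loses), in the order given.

Use the standard recursion: the mover loses at a terminal position; elsewhere, the mover wins exactly when some move hands the opponent an L position.
Every edge goes from a vertex to one that appears earlier in the order 1, 5, 7, 9, 8, 2, 6, 4, 3, so processing vertices in that order labels each vertex after all of its successors.
1: no outgoing edge → L
5: →1(L), so W
7: →1(L), so W
9: →1(L), so W
8: →1(L), so W
2: →8(W), 7(W), 5(W) — all W, so L
6: →2(L), so W
4: →6(W), 8(W), 5(W) — all W, so L
3: →4(L), so W

7: W, 4: L, 2: L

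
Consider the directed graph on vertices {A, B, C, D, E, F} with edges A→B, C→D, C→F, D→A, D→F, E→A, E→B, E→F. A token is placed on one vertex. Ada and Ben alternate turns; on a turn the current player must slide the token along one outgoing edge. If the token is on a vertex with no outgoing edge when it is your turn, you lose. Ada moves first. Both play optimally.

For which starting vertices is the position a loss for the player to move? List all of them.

B, F

Work bottom-up. With no move the player to move loses. Otherwise the position is W if at least one move leads to an L position for the opponent, and L if every move leads to a W.
Every edge goes from a vertex to one that appears earlier in the order B, F, A, E, D, C, so processing vertices in that order labels each vertex after all of its successors.
B: no outgoing edge → L
F: no outgoing edge → L
A: W (go to B, an L position)
E: W (go to F, an L position)
D: W (go to F, an L position)
C: W (go to F, an L position)
Reading off the rows marked L gives the requested list; there are 2 such vertices.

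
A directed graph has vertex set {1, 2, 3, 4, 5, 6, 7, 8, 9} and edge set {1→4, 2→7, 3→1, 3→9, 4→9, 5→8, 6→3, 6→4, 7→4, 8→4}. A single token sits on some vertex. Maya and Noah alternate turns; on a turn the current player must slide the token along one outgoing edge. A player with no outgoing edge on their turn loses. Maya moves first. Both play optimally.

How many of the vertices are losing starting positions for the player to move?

5

Build the W/L table. Terminal = L. A non-terminal position is W if it has a move to some L; otherwise it is L.
Every edge goes from a vertex to one that appears earlier in the order 9, 4, 1, 8, 7, 2, 3, 6, 5, so processing vertices in that order labels each vertex after all of its successors.
9: no outgoing edge → L
4: →9(L), so W
1: →4(W) only, which is W, so L
8: →4(W) only, which is W, so L
7: →4(W) only, which is W, so L
2: →7(L), so W
3: →1(L), so W
6: →3(W), 4(W) — all W, so L
5: →8(L), so W
The L vertices are 1, 6, 7, 8, 9; that is 5 in all.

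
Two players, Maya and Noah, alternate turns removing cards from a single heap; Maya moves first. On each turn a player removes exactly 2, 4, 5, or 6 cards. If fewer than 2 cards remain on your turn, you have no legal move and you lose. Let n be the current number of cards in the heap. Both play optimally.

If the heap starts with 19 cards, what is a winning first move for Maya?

Work bottom-up. With no move the player to move loses. Otherwise the position is W if at least one move leads to an L position for the opponent, and L if every move leads to a W.
n=0: no move → L
n=1: no move → L
n=2: W (go to 0, an L position)
n=3: W (go to 1, an L position)
n=4: W (go to 0, an L position)
n=5: W (go to 1, an L position)
n=6: W (go to 1, an L position)
n=7: W (go to 1, an L position)
n=8: L (options 6(W), 4(W), 3(W), 2(W) are all W)
n=9: L (options 7(W), 5(W), 4(W), 3(W) are all W)
n=10: W (go to 8, an L position)
n=11: W (go to 9, an L position)
n=12: W (go to 8, an L position)
n=13: W (go to 9, an L position)
n=14: W (go to 9, an L position)
n=15: W (go to 9, an L position)
n=16: L (options 14(W), 12(W), 11(W), 10(W) are all W)
n=17: L (options 15(W), 13(W), 12(W), 11(W) are all W)
n=18: W (go to 16, an L position)
n=19: W (go to 17, an L position)
From 19, the L positions reachable in one move are: 17.

Remove 2, leaving 17.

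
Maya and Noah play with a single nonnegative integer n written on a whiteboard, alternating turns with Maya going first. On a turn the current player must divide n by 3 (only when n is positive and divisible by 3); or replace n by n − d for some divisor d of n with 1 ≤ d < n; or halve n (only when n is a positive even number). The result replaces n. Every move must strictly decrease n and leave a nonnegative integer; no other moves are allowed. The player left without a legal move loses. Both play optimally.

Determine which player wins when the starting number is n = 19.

Noah wins.

Work bottom-up. With no move the player to move loses. Otherwise the position is W if at least one move leads to an L position for the opponent, and L if every move leads to a W.
n=0: no move → L
n=1: no move → L
n=2: W (go to 1, an L position)
n=3: W (go to 1, an L position)
n=4: L (options 2(W), 3(W) are all W)
n=5: W (go to 4, an L position)
n=6: W (go to 4, an L position)
n=7: L (sole option 6(W) is W)
n=8: W (go to 4, an L position)
n=9: L (options 3(W), 6(W), 8(W) are all W)
n=10: W (go to 9, an L position)
n=11: L (sole option 10(W) is W)
n=12: W (go to 4, an L position)
n=13: L (sole option 12(W) is W)
n=14: W (go to 7, an L position)
n=15: L (options 5(W), 10(W), 12(W), 14(W) are all W)
n=16: W (go to 15, an L position)
n=17: L (sole option 16(W) is W)
n=18: W (go to 9, an L position)
n=19: L (sole option 18(W) is W)
The starting position 19 is L: whatever Maya does, the opponent receives a W position.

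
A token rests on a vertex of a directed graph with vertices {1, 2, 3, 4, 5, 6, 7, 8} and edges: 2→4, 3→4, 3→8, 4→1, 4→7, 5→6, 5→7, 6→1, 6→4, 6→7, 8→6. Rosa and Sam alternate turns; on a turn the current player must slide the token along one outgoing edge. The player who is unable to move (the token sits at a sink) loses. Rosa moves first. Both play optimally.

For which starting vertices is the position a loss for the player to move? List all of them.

Positions with no move are L. A position that does have a move is losing for the player to move precisely when every available move leads to a winning position for the opponent. Fill in the labels:
Every edge goes from a vertex to one that appears earlier in the order 7, 1, 4, 6, 5, 8, 3, 2, so processing vertices in that order labels each vertex after all of its successors.
7: no outgoing edge → L
1: no outgoing edge → L
4: →1(L), so W
6: →1(L), so W
5: →7(L), so W
8: →6(W) only, which is W, so L
3: →8(L), so W
2: →4(W) only, which is W, so L
Reading off the rows marked L gives the requested list; there are 4 such vertices.

1, 2, 7, 8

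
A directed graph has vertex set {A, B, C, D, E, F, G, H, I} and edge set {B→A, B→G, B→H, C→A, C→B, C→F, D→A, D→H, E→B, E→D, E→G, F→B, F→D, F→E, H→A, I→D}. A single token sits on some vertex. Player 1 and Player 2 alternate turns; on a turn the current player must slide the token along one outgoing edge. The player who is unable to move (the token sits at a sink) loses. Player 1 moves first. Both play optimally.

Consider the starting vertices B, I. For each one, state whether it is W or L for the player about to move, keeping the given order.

B: W, I: L

Classify positions by backward induction: terminal positions (no move available) are L. From any other position, the mover wins iff some move reaches an L.
Every edge goes from a vertex to one that appears earlier in the order A, G, H, D, B, E, F, I, C, so processing vertices in that order labels each vertex after all of its successors.
A: no outgoing edge → L
G: no outgoing edge → L
H: can move to A, which is L ⇒ W
D: can move to A, which is L ⇒ W
B: can move to G, which is L ⇒ W
E: can move to G, which is L ⇒ W
F: moves to E(W), B(W), D(W); every one is W ⇒ L
I: the only move is to D(W), a W ⇒ L
C: can move to F, which is L ⇒ W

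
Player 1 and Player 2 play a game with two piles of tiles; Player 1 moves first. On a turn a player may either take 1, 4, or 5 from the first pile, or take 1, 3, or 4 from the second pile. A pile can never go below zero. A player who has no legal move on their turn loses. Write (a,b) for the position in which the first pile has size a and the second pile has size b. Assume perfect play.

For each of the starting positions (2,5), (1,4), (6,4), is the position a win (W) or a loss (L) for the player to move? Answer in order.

Use the standard recursion: the mover loses at a terminal position; elsewhere, the mover wins exactly when some move hands the opponent an L position.
No move ever increases a pile, so every position that can arise here has a ≤ 6 and b ≤ 5; it is enough to label the cells with 0 ≤ a ≤ 6 and 0 ≤ b ≤ 5.
Every move lowers a or b (never raises either), so fill the grid row by row in increasing a, and left to right within a row: each cell's successors are then already labelled.
      b=0  b=1  b=2  b=3  b=4  b=5
a=0:    L    W    L    W    W    W
a=1:    W    L    W    L    W    W
a=2:    L    W    L    W    W    W
a=3:    W    L    W    L    W    W
a=4:    W    W    W    W    L    W
a=5:    W    W    W    W    W    L
a=6:    W    W    W    W    L    W
Cells with no legal move (terminal, hence L): (0,0).
The remaining L cells, each justified by listing all of its moves:
(0,2): →(0,1)(W) only, which is W, so L
(1,1): →(0,1)(W), (1,0)(W) — all W, so L
(1,3): →(0,3)(W), (1,2)(W), (1,0)(W) — all W, so L
(2,0): →(1,0)(W) only, which is W, so L
(2,2): →(1,2)(W), (2,1)(W) — all W, so L
(3,1): →(2,1)(W), (3,0)(W) — all W, so L
(3,3): →(2,3)(W), (3,2)(W), (3,0)(W) — all W, so L
(4,4): →(3,4)(W), (0,4)(W), (4,3)(W), (4,1)(W), (4,0)(W) — all W, so L
(5,5): →(4,5)(W), (1,5)(W), (0,5)(W), (5,4)(W), (5,2)(W), (5,1)(W) — all W, so L
(6,4): →(5,4)(W), (2,4)(W), (1,4)(W), (6,3)(W), (6,1)(W), (6,0)(W) — all W, so L
Every other cell has at least one move into one of the L cells above, so it is W.
(2,5): the move to (2,2) reaches an L cell, so W
(1,4): the move to (1,3) reaches an L cell, so W
(6,4): one of the L cells justified above, so L

(2,5): W, (1,4): W, (6,4): L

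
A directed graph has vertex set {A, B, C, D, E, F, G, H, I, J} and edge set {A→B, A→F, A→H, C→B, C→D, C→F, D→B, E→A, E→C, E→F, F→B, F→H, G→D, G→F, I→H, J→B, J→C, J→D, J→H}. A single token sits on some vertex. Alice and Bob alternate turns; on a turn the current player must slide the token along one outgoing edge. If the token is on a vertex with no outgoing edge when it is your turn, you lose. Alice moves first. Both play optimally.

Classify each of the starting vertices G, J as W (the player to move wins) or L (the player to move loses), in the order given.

Positions with no move are L. A position that does have a move is losing for the player to move precisely when every available move leads to a winning position for the opponent. Fill in the labels:
Every edge goes from a vertex to one that appears earlier in the order H, B, F, D, C, A, J, E, G, I, so processing vertices in that order labels each vertex after all of its successors.
H: no outgoing edge → L
B: no outgoing edge → L
F: W (go to B, an L position)
D: W (go to B, an L position)
C: W (go to B, an L position)
A: W (go to B, an L position)
J: W (go to B, an L position)
E: L (options A(W), C(W), F(W) are all W)
G: L (options D(W), F(W) are all W)
I: W (go to H, an L position)

G: L, J: W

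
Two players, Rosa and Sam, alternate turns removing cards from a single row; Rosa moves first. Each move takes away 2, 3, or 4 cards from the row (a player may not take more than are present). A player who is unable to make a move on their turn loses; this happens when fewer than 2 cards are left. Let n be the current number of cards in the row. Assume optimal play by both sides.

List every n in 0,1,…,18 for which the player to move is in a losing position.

Label each position W (a win for the player to move) or L (a loss). A position with no legal move is L; any other position is W exactly when some move reaches an L, and L when every move reaches a W.
n=0: no move → L
n=1: no move → L
n=2: can move to 0, which is L ⇒ W
n=3: can move to 1, which is L ⇒ W
n=4: can move to 1, which is L ⇒ W
n=5: can move to 1, which is L ⇒ W
n=6: moves to 4(W), 3(W), 2(W); every one is W ⇒ L
n=7: moves to 5(W), 4(W), 3(W); every one is W ⇒ L
n=8: can move to 6, which is L ⇒ W
n=9: can move to 7, which is L ⇒ W
n=10: can move to 7, which is L ⇒ W
n=11: can move to 7, which is L ⇒ W
n=12: moves to 10(W), 9(W), 8(W); every one is W ⇒ L
n=13: moves to 11(W), 10(W), 9(W); every one is W ⇒ L
n=14: can move to 12, which is L ⇒ W
n=15: can move to 13, which is L ⇒ W
n=16: can move to 13, which is L ⇒ W
n=17: can move to 13, which is L ⇒ W
n=18: moves to 16(W), 15(W), 14(W); every one is W ⇒ L
Reading off the rows marked L gives the requested list; there are 7 such values of n.

0, 1, 6, 7, 12, 13, 18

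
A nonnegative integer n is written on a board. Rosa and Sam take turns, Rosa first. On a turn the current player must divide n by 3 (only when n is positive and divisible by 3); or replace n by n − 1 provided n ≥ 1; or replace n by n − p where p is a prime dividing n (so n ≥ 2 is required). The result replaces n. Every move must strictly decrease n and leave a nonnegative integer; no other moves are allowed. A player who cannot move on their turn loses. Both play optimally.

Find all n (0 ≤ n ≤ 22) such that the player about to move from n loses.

Build the W/L table. Terminal = L. A non-terminal position is W if it has a move to some L; otherwise it is L.
n=0: no move → L
n=1: →0(L), so W
n=2: →0(L), so W
n=3: →0(L), so W
n=4: →2(W), 3(W) — all W, so L
n=5: →0(L), so W
n=6: →4(L), so W
n=7: →0(L), so W
n=8: →6(W), 7(W) — all W, so L
n=9: →8(L), so W
n=10: →8(L), so W
n=11: →0(L), so W
n=12: →4(L), so W
n=13: →0(L), so W
n=14: →7(W), 12(W), 13(W) — all W, so L
n=15: →14(L), so W
n=16: →14(L), so W
n=17: →0(L), so W
n=18: →6(W), 15(W), 16(W), 17(W) — all W, so L
n=19: →0(L), so W
n=20: →18(L), so W
n=21: →14(L), so W
n=22: →11(W), 20(W), 21(W) — all W, so L
Reading off the rows marked L gives the requested list; there are 6 such values of n.

0, 4, 8, 14, 18, 22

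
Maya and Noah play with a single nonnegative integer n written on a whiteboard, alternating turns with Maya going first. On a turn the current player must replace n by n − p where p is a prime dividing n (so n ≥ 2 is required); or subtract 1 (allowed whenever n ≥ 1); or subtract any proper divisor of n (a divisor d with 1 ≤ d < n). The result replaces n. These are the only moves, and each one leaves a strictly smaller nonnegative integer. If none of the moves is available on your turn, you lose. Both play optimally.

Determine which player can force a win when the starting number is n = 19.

Maya wins.

Use the standard recursion: the mover loses at a terminal position; elsewhere, the mover wins exactly when some move hands the opponent an L position.
n=0: no move → L
n=1: can move to 0, which is L ⇒ W
n=2: can move to 0, which is L ⇒ W
n=3: can move to 0, which is L ⇒ W
n=4: moves to 2(W), 3(W); every one is W ⇒ L
n=5: can move to 0, which is L ⇒ W
n=6: can move to 4, which is L ⇒ W
n=7: can move to 0, which is L ⇒ W
n=8: can move to 4, which is L ⇒ W
n=9: moves to 6(W), 8(W); every one is W ⇒ L
n=10: can move to 9, which is L ⇒ W
n=11: can move to 0, which is L ⇒ W
n=12: can move to 9, which is L ⇒ W
n=13: can move to 0, which is L ⇒ W
n=14: moves to 7(W), 12(W), 13(W); every one is W ⇒ L
n=15: can move to 14, which is L ⇒ W
n=16: can move to 14, which is L ⇒ W
n=17: can move to 0, which is L ⇒ W
n=18: can move to 9, which is L ⇒ W
n=19: can move to 0, which is L ⇒ W
The starting position 19 is W: Maya should move to 0, handing over an L position.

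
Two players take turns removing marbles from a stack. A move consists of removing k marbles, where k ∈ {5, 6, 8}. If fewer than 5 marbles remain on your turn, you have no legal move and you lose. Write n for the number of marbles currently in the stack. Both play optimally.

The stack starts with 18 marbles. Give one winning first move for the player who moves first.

Compute win/loss labels from the base case upward. A position with no move is L. Any other position is W if it can reach an L in one move, else L.
n=0: no move → L
n=1: no move → L
n=2: no move → L
n=3: no move → L
n=4: no move → L
n=5: →0(L), so W
n=6: →1(L), so W
n=7: →2(L), so W
n=8: →3(L), so W
n=9: →4(L), so W
n=10: →4(L), so W
n=11: →3(L), so W
n=12: →4(L), so W
n=13: →8(W), 7(W), 5(W) — all W, so L
n=14: →9(W), 8(W), 6(W) — all W, so L
n=15: →10(W), 9(W), 7(W) — all W, so L
n=16: →11(W), 10(W), 8(W) — all W, so L
n=17: →12(W), 11(W), 9(W) — all W, so L
n=18: →13(L), so W
From 18, the L positions reachable in one move are: 13.

Remove 5, leaving 13.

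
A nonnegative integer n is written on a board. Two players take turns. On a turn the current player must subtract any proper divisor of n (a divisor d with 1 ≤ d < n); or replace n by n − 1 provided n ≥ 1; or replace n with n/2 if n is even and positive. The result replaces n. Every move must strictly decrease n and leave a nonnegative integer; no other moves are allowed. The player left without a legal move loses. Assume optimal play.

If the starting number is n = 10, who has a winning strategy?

Build the W/L table. Terminal = L. A non-terminal position is W if it has a move to some L; otherwise it is L.
n=0: no move → L
n=1: reaches L-position 0 → W
n=2: only reaches 1(W), which is W → L
n=3: reaches L-position 2 → W
n=4: reaches L-position 2 → W
n=5: only reaches 4(W), which is W → L
n=6: reaches L-position 5 → W
n=7: only reaches 6(W), which is W → L
n=8: reaches L-position 7 → W
n=9: only reaches 6(W), 8(W), all W → L
n=10: reaches L-position 5 → W
The starting position 10 is W: the player to move should move to 5, handing over an L position.

The first player wins.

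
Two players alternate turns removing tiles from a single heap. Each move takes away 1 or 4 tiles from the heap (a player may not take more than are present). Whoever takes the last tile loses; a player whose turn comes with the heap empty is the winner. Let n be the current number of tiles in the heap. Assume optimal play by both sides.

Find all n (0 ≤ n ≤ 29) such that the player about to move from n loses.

1, 3, 6, 8, 11, 13, 16, 18, 21, 23, 26, 28

Classify positions by backward induction: terminal positions (no move available) are W. From any other position, the mover wins iff some move reaches an L.
n=0: no move; the opponent has just taken the last tile and therefore loses → W
n=1: only reaches 0(W), which is W → L
n=2: reaches L-position 1 → W
n=3: only reaches 2(W), which is W → L
n=4: reaches L-position 3 → W
n=5: reaches L-position 1 → W
n=6: only reaches 5(W), 2(W), all W → L
n=7: reaches L-position 6 → W
n=8: only reaches 7(W), 4(W), all W → L
n=9: reaches L-position 8 → W
n=10: reaches L-position 6 → W
n=11: only reaches 10(W), 7(W), all W → L
n=12: reaches L-position 11 → W
n=13: only reaches 12(W), 9(W), all W → L
n=14: reaches L-position 13 → W
n=15: reaches L-position 11 → W
n=16: only reaches 15(W), 12(W), all W → L
n=17: reaches L-position 16 → W
n=18: only reaches 17(W), 14(W), all W → L
n=19: reaches L-position 18 → W
n=20: reaches L-position 16 → W
n=21: only reaches 20(W), 17(W), all W → L
n=22: reaches L-position 21 → W
n=23: only reaches 22(W), 19(W), all W → L
n=24: reaches L-position 23 → W
n=25: reaches L-position 21 → W
n=26: only reaches 25(W), 22(W), all W → L
n=27: reaches L-position 26 → W
n=28: only reaches 27(W), 24(W), all W → L
n=29: reaches L-position 28 → W
Reading off the rows marked L gives the requested list; there are 12 such values of n.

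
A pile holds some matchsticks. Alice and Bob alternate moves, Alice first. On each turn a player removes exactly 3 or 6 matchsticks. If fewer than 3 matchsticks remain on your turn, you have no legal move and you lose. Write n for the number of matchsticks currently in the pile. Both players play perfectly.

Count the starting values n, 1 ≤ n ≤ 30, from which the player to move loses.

Positions with no move are L. A position that does have a move is losing for the player to move precisely when every available move leads to a winning position for the opponent. Fill in the labels:
n=0: no move → L
n=1: no move → L
n=2: no move → L
n=3: can move to 0, which is L ⇒ W
n=4: can move to 1, which is L ⇒ W
n=5: can move to 2, which is L ⇒ W
n=6: can move to 0, which is L ⇒ W
n=7: can move to 1, which is L ⇒ W
n=8: can move to 2, which is L ⇒ W
n=9: moves to 6(W), 3(W); every one is W ⇒ L
n=10: moves to 7(W), 4(W); every one is W ⇒ L
n=11: moves to 8(W), 5(W); every one is W ⇒ L
n=12: can move to 9, which is L ⇒ W
n=13: can move to 10, which is L ⇒ W
n=14: can move to 11, which is L ⇒ W
n=15: can move to 9, which is L ⇒ W
n=16: can move to 10, which is L ⇒ W
n=17: can move to 11, which is L ⇒ W
n=18: moves to 15(W), 12(W); every one is W ⇒ L
n=19: moves to 16(W), 13(W); every one is W ⇒ L
n=20: moves to 17(W), 14(W); every one is W ⇒ L
n=21: can move to 18, which is L ⇒ W
n=22: can move to 19, which is L ⇒ W
n=23: can move to 20, which is L ⇒ W
n=24: can move to 18, which is L ⇒ W
n=25: can move to 19, which is L ⇒ W
n=26: can move to 20, which is L ⇒ W
n=27: moves to 24(W), 21(W); every one is W ⇒ L
n=28: moves to 25(W), 22(W); every one is W ⇒ L
n=29: moves to 26(W), 23(W); every one is W ⇒ L
n=30: can move to 27, which is L ⇒ W
L entries with 1 ≤ n ≤ 30 (n=0 is outside the asked range and is not counted): n = 1, 2, 9, 10, 11, 18, 19, 20, 27, 28, 29; that makes 11.

11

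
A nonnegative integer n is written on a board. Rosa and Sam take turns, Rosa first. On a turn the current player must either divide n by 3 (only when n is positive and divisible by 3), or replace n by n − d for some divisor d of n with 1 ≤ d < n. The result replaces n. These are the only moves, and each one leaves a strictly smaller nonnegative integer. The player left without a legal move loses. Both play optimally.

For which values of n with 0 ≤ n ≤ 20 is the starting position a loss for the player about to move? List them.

Positions with no move are L. A position that does have a move is losing for the player to move precisely when every available move leads to a winning position for the opponent. Fill in the labels:
n=0: no move → L
n=1: no move → L
n=2: W (go to 1, an L position)
n=3: W (go to 1, an L position)
n=4: L (options 2(W), 3(W) are all W)
n=5: W (go to 4, an L position)
n=6: W (go to 4, an L position)
n=7: L (sole option 6(W) is W)
n=8: W (go to 4, an L position)
n=9: L (options 3(W), 6(W), 8(W) are all W)
n=10: W (go to 9, an L position)
n=11: L (sole option 10(W) is W)
n=12: W (go to 4, an L position)
n=13: L (sole option 12(W) is W)
n=14: W (go to 7, an L position)
n=15: L (options 5(W), 10(W), 12(W), 14(W) are all W)
n=16: W (go to 15, an L position)
n=17: L (sole option 16(W) is W)
n=18: W (go to 9, an L position)
n=19: L (sole option 18(W) is W)
n=20: W (go to 15, an L position)
The losing starting values of n are exactly the entries labelled L in this table (10 of them).

0, 1, 4, 7, 9, 11, 13, 15, 17, 19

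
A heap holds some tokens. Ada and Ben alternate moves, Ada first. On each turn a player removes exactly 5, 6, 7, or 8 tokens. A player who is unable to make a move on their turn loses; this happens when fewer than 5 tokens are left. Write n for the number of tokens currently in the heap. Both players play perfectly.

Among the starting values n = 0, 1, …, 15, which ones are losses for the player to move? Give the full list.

Label each position W (a win for the player to move) or L (a loss). A position with no legal move is L; any other position is W exactly when some move reaches an L, and L when every move reaches a W.
n=0: no move → L
n=1: no move → L
n=2: no move → L
n=3: no move → L
n=4: no move → L
n=5: →0(L), so W
n=6: →1(L), so W
n=7: →2(L), so W
n=8: →3(L), so W
n=9: →4(L), so W
n=10: →4(L), so W
n=11: →4(L), so W
n=12: →4(L), so W
n=13: →8(W), 7(W), 6(W), 5(W) — all W, so L
n=14: →9(W), 8(W), 7(W), 6(W) — all W, so L
n=15: →10(W), 9(W), 8(W), 7(W) — all W, so L
Reading off the rows marked L gives the requested list; there are 8 such values of n.

0, 1, 2, 3, 4, 13, 14, 15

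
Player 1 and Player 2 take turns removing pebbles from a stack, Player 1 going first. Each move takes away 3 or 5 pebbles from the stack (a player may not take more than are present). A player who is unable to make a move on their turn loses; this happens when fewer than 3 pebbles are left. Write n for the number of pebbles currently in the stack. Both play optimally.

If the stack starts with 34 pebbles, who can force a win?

Player 2 wins.

Positions with no move are L. A position that does have a move is losing for the player to move precisely when every available move leads to a winning position for the opponent. Fill in the labels:
n=0: no move → L
n=1: no move → L
n=2: no move → L
n=3: →0(L), so W
n=4: →1(L), so W
n=5: →2(L), so W
n=6: →1(L), so W
n=7: →2(L), so W
n=8: →5(W), 3(W) — all W, so L
n=9: →6(W), 4(W) — all W, so L
n=10: →7(W), 5(W) — all W, so L
n=11: →8(L), so W
n=12: →9(L), so W
n=13: →10(L), so W
n=14: →9(L), so W
n=15: →10(L), so W
n=16: →13(W), 11(W) — all W, so L
n=17: →14(W), 12(W) — all W, so L
n=18: →15(W), 13(W) — all W, so L
n=19: →16(L), so W
n=20: →17(L), so W
n=21: →18(L), so W
n=22: →17(L), so W
n=23: →18(L), so W
n=24: →21(W), 19(W) — all W, so L
n=25: →22(W), 20(W) — all W, so L
n=26: →23(W), 21(W) — all W, so L
n=27: →24(L), so W
n=28: →25(L), so W
n=29: →26(L), so W
n=30: →25(L), so W
n=31: →26(L), so W
n=32: →29(W), 27(W) — all W, so L
n=33: →30(W), 28(W) — all W, so L
n=34: →31(W), 29(W) — all W, so L
Every move from 34 reaches a W position, so the mover loses.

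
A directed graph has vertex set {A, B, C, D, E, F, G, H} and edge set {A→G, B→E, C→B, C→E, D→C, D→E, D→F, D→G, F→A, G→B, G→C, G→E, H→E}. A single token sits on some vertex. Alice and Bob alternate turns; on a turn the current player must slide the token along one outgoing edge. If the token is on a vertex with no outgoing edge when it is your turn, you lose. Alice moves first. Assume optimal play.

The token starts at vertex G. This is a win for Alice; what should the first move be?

Use the standard recursion: the mover loses at a terminal position; elsewhere, the mover wins exactly when some move hands the opponent an L position.
Every edge goes from a vertex to one that appears earlier in the order E, B, C, G, A, F, D, H, so processing vertices in that order labels each vertex after all of its successors.
E: no outgoing edge → L
B: W (go to E, an L position)
C: W (go to E, an L position)
G: W (go to E, an L position)
A: L (sole option G(W) is W)
F: W (go to A, an L position)
D: W (go to E, an L position)
H: W (go to E, an L position)
From G, the L positions reachable in one move are: E.

Move to E.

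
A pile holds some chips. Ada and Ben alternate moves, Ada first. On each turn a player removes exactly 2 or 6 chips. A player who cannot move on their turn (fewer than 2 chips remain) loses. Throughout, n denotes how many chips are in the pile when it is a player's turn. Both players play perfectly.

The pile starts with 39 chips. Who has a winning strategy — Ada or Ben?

Work bottom-up. With no move the player to move loses. Otherwise the position is W if at least one move leads to an L position for the opponent, and L if every move leads to a W.
n=0: no move → L
n=1: no move → L
n=2: can move to 0, which is L ⇒ W
n=3: can move to 1, which is L ⇒ W
n=4: the only move is to 2(W), a W ⇒ L
n=5: the only move is to 3(W), a W ⇒ L
n=6: can move to 4, which is L ⇒ W
n=7: can move to 5, which is L ⇒ W
n=8: moves to 6(W), 2(W); every one is W ⇒ L
n=9: moves to 7(W), 3(W); every one is W ⇒ L
n=10: can move to 8, which is L ⇒ W
n=11: can move to 9, which is L ⇒ W
n=12: moves to 10(W), 6(W); every one is W ⇒ L
n=13: moves to 11(W), 7(W); every one is W ⇒ L
n=14: can move to 12, which is L ⇒ W
n=15: can move to 13, which is L ⇒ W
n=16: moves to 14(W), 10(W); every one is W ⇒ L
n=17: moves to 15(W), 11(W); every one is W ⇒ L
n=18: can move to 16, which is L ⇒ W
n=19: can move to 17, which is L ⇒ W
n=20: moves to 18(W), 14(W); every one is W ⇒ L
n=21: moves to 19(W), 15(W); every one is W ⇒ L
n=22: can move to 20, which is L ⇒ W
n=23: can move to 21, which is L ⇒ W
n=24: moves to 22(W), 18(W); every one is W ⇒ L
n=25: moves to 23(W), 19(W); every one is W ⇒ L
n=26: can move to 24, which is L ⇒ W
n=27: can move to 25, which is L ⇒ W
n=28: moves to 26(W), 22(W); every one is W ⇒ L
n=29: moves to 27(W), 23(W); every one is W ⇒ L
n=30: can move to 28, which is L ⇒ W
n=31: can move to 29, which is L ⇒ W
n=32: moves to 30(W), 26(W); every one is W ⇒ L
n=33: moves to 31(W), 27(W); every one is W ⇒ L
n=34: can move to 32, which is L ⇒ W
n=35: can move to 33, which is L ⇒ W
n=36: moves to 34(W), 30(W); every one is W ⇒ L
n=37: moves to 35(W), 31(W); every one is W ⇒ L
n=38: can move to 36, which is L ⇒ W
n=39: can move to 37, which is L ⇒ W
The starting position 39 is W: Ada should remove 2, leaving 37, handing over an L position.

Ada wins.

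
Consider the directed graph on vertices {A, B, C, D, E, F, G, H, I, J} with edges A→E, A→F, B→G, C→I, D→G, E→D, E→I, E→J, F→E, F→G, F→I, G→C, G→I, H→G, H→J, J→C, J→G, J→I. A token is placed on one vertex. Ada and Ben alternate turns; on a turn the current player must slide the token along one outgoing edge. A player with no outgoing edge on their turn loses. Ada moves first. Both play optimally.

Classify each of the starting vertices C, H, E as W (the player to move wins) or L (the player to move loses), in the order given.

C: W, H: L, E: W

Compute win/loss labels from the base case upward. A position with no move is L. Any other position is W if it can reach an L in one move, else L.
Every edge goes from a vertex to one that appears earlier in the order I, C, G, J, D, E, F, A, B, H, so processing vertices in that order labels each vertex after all of its successors.
I: no outgoing edge → L
C: can move to I, which is L ⇒ W
G: can move to I, which is L ⇒ W
J: can move to I, which is L ⇒ W
D: the only move is to G(W), a W ⇒ L
E: can move to D, which is L ⇒ W
F: can move to I, which is L ⇒ W
A: moves to F(W), E(W); every one is W ⇒ L
B: the only move is to G(W), a W ⇒ L
H: moves to J(W), G(W); every one is W ⇒ L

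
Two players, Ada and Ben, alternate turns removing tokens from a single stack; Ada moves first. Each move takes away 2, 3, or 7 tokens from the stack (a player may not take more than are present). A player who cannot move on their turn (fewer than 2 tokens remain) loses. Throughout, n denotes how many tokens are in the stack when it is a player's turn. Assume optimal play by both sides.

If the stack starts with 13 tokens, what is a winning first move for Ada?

Remove 2, leaving 11.

Positions with no move are L. A position that does have a move is losing for the player to move precisely when every available move leads to a winning position for the opponent. Fill in the labels:
n=0: no move → L
n=1: no move → L
n=2: reaches L-position 0 → W
n=3: reaches L-position 1 → W
n=4: reaches L-position 1 → W
n=5: only reaches 3(W), 2(W), all W → L
n=6: only reaches 4(W), 3(W), all W → L
n=7: reaches L-position 5 → W
n=8: reaches L-position 6 → W
n=9: reaches L-position 6 → W
n=10: only reaches 8(W), 7(W), 3(W), all W → L
n=11: only reaches 9(W), 8(W), 4(W), all W → L
n=12: reaches L-position 10 → W
n=13: reaches L-position 11 → W
From 13, the L positions reachable in one move are: 11, 10, 6. Any move reaching one of these is winning.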